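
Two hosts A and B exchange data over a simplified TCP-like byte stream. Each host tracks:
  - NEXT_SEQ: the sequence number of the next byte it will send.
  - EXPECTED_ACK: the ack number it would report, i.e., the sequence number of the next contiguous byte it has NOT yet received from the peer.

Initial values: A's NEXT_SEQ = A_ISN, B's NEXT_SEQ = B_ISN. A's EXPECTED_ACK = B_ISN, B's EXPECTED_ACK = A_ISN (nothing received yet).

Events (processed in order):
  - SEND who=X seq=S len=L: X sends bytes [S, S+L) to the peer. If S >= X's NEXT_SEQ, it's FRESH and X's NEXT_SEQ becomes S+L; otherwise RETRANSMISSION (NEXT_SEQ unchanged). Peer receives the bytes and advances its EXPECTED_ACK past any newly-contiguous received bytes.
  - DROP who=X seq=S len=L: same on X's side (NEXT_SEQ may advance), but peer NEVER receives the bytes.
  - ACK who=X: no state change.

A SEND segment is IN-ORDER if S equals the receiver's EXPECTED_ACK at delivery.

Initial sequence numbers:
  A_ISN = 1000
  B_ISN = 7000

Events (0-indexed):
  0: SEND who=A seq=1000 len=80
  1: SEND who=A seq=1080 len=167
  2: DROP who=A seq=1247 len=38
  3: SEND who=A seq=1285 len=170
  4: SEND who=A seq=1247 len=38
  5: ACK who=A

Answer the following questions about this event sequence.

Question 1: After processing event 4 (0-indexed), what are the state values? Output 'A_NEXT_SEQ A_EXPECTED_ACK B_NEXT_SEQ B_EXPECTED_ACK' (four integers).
After event 0: A_seq=1080 A_ack=7000 B_seq=7000 B_ack=1080
After event 1: A_seq=1247 A_ack=7000 B_seq=7000 B_ack=1247
After event 2: A_seq=1285 A_ack=7000 B_seq=7000 B_ack=1247
After event 3: A_seq=1455 A_ack=7000 B_seq=7000 B_ack=1247
After event 4: A_seq=1455 A_ack=7000 B_seq=7000 B_ack=1455

1455 7000 7000 1455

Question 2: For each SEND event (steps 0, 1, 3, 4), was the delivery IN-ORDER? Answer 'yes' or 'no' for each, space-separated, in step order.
Answer: yes yes no yes

Derivation:
Step 0: SEND seq=1000 -> in-order
Step 1: SEND seq=1080 -> in-order
Step 3: SEND seq=1285 -> out-of-order
Step 4: SEND seq=1247 -> in-order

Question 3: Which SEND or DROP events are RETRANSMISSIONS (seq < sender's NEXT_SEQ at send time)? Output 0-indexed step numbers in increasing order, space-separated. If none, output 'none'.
Answer: 4

Derivation:
Step 0: SEND seq=1000 -> fresh
Step 1: SEND seq=1080 -> fresh
Step 2: DROP seq=1247 -> fresh
Step 3: SEND seq=1285 -> fresh
Step 4: SEND seq=1247 -> retransmit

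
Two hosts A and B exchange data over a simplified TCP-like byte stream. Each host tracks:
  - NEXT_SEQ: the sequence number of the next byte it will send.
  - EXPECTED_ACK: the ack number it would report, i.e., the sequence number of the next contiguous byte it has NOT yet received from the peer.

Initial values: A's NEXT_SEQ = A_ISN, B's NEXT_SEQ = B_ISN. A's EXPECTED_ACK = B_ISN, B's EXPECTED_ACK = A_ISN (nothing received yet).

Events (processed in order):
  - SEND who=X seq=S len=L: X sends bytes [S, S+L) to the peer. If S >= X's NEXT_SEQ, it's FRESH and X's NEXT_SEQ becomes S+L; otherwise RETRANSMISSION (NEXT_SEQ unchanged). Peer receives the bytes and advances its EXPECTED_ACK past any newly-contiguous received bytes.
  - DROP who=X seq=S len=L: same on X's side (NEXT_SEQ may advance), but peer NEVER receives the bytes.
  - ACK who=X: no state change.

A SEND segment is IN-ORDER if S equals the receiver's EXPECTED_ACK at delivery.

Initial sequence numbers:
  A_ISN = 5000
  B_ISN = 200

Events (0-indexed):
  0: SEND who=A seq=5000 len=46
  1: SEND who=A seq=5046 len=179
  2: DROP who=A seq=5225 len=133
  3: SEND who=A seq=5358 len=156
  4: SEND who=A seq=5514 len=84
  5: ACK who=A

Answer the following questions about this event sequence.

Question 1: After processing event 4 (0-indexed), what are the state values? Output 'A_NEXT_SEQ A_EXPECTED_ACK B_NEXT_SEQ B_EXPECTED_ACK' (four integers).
After event 0: A_seq=5046 A_ack=200 B_seq=200 B_ack=5046
After event 1: A_seq=5225 A_ack=200 B_seq=200 B_ack=5225
After event 2: A_seq=5358 A_ack=200 B_seq=200 B_ack=5225
After event 3: A_seq=5514 A_ack=200 B_seq=200 B_ack=5225
After event 4: A_seq=5598 A_ack=200 B_seq=200 B_ack=5225

5598 200 200 5225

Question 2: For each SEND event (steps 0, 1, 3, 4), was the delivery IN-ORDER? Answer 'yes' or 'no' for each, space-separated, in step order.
Step 0: SEND seq=5000 -> in-order
Step 1: SEND seq=5046 -> in-order
Step 3: SEND seq=5358 -> out-of-order
Step 4: SEND seq=5514 -> out-of-order

Answer: yes yes no no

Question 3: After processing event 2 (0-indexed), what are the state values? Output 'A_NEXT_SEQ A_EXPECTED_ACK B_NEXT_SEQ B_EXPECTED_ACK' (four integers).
After event 0: A_seq=5046 A_ack=200 B_seq=200 B_ack=5046
After event 1: A_seq=5225 A_ack=200 B_seq=200 B_ack=5225
After event 2: A_seq=5358 A_ack=200 B_seq=200 B_ack=5225

5358 200 200 5225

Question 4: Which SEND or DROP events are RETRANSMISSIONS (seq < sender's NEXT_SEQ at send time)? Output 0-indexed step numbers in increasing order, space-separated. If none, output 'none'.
Step 0: SEND seq=5000 -> fresh
Step 1: SEND seq=5046 -> fresh
Step 2: DROP seq=5225 -> fresh
Step 3: SEND seq=5358 -> fresh
Step 4: SEND seq=5514 -> fresh

Answer: none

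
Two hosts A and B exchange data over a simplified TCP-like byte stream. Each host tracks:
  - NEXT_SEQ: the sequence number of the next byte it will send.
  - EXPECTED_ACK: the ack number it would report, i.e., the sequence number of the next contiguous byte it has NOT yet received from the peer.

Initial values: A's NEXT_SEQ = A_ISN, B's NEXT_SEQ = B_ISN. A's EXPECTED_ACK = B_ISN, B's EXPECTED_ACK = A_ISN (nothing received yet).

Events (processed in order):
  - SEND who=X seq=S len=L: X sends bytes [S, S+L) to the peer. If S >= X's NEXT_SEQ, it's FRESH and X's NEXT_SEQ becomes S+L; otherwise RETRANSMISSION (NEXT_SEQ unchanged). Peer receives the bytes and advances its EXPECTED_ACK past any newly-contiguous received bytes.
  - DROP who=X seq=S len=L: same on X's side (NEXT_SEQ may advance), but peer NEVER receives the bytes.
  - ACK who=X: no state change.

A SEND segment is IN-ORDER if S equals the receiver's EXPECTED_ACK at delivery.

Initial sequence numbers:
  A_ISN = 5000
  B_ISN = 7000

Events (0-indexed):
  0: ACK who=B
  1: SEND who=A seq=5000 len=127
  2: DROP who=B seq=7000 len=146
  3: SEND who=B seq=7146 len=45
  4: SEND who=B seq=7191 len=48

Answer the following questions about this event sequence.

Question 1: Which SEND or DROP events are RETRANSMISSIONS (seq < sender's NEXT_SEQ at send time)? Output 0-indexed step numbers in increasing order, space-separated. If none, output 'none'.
Step 1: SEND seq=5000 -> fresh
Step 2: DROP seq=7000 -> fresh
Step 3: SEND seq=7146 -> fresh
Step 4: SEND seq=7191 -> fresh

Answer: none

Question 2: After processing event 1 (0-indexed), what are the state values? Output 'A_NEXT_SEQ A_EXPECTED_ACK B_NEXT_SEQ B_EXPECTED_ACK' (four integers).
After event 0: A_seq=5000 A_ack=7000 B_seq=7000 B_ack=5000
After event 1: A_seq=5127 A_ack=7000 B_seq=7000 B_ack=5127

5127 7000 7000 5127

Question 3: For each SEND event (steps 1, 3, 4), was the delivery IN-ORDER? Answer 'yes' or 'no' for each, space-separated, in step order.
Step 1: SEND seq=5000 -> in-order
Step 3: SEND seq=7146 -> out-of-order
Step 4: SEND seq=7191 -> out-of-order

Answer: yes no no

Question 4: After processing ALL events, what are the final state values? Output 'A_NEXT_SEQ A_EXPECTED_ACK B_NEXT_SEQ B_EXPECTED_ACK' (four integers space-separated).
Answer: 5127 7000 7239 5127

Derivation:
After event 0: A_seq=5000 A_ack=7000 B_seq=7000 B_ack=5000
After event 1: A_seq=5127 A_ack=7000 B_seq=7000 B_ack=5127
After event 2: A_seq=5127 A_ack=7000 B_seq=7146 B_ack=5127
After event 3: A_seq=5127 A_ack=7000 B_seq=7191 B_ack=5127
After event 4: A_seq=5127 A_ack=7000 B_seq=7239 B_ack=5127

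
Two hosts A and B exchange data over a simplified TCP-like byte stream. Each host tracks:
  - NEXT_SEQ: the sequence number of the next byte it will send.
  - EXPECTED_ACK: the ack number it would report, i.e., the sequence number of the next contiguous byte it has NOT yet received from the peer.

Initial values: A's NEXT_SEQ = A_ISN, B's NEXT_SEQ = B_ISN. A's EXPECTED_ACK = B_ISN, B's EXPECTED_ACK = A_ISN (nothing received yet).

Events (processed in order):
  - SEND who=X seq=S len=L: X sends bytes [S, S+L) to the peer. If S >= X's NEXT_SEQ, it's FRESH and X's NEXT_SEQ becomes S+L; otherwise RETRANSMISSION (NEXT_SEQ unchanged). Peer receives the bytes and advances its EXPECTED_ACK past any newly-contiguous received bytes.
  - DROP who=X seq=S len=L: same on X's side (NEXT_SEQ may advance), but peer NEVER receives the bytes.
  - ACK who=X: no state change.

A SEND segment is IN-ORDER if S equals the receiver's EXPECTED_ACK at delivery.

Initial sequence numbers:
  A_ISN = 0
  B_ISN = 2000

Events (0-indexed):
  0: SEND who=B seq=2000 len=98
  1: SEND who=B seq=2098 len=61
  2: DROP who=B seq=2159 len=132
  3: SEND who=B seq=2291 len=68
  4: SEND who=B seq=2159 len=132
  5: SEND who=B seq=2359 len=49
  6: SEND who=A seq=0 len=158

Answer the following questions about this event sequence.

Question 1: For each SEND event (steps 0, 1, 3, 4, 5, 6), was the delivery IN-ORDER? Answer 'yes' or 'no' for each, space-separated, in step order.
Step 0: SEND seq=2000 -> in-order
Step 1: SEND seq=2098 -> in-order
Step 3: SEND seq=2291 -> out-of-order
Step 4: SEND seq=2159 -> in-order
Step 5: SEND seq=2359 -> in-order
Step 6: SEND seq=0 -> in-order

Answer: yes yes no yes yes yes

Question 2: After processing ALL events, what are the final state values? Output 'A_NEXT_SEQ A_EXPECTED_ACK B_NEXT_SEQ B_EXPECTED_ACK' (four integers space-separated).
After event 0: A_seq=0 A_ack=2098 B_seq=2098 B_ack=0
After event 1: A_seq=0 A_ack=2159 B_seq=2159 B_ack=0
After event 2: A_seq=0 A_ack=2159 B_seq=2291 B_ack=0
After event 3: A_seq=0 A_ack=2159 B_seq=2359 B_ack=0
After event 4: A_seq=0 A_ack=2359 B_seq=2359 B_ack=0
After event 5: A_seq=0 A_ack=2408 B_seq=2408 B_ack=0
After event 6: A_seq=158 A_ack=2408 B_seq=2408 B_ack=158

Answer: 158 2408 2408 158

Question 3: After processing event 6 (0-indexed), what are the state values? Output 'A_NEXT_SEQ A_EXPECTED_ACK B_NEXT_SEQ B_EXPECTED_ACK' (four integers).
After event 0: A_seq=0 A_ack=2098 B_seq=2098 B_ack=0
After event 1: A_seq=0 A_ack=2159 B_seq=2159 B_ack=0
After event 2: A_seq=0 A_ack=2159 B_seq=2291 B_ack=0
After event 3: A_seq=0 A_ack=2159 B_seq=2359 B_ack=0
After event 4: A_seq=0 A_ack=2359 B_seq=2359 B_ack=0
After event 5: A_seq=0 A_ack=2408 B_seq=2408 B_ack=0
After event 6: A_seq=158 A_ack=2408 B_seq=2408 B_ack=158

158 2408 2408 158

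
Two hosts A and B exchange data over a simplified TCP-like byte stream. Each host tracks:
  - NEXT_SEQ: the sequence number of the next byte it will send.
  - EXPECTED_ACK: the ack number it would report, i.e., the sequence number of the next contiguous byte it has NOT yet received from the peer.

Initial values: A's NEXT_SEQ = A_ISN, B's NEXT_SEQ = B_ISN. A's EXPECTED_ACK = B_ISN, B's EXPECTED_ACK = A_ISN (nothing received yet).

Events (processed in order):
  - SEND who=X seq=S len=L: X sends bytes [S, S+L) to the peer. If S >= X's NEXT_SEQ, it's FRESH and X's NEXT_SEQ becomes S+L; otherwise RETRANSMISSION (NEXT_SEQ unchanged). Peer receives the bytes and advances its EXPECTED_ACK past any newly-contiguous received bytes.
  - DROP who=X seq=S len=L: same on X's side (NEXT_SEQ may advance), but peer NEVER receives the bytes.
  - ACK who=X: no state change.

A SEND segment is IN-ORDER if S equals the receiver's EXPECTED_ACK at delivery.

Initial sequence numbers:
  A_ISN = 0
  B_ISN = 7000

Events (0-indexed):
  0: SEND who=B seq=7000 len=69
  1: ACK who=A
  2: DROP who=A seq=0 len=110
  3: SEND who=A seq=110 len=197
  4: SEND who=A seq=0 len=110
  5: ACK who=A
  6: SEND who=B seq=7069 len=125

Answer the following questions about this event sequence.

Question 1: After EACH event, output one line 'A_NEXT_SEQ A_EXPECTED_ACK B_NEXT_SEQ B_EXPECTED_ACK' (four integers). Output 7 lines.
0 7069 7069 0
0 7069 7069 0
110 7069 7069 0
307 7069 7069 0
307 7069 7069 307
307 7069 7069 307
307 7194 7194 307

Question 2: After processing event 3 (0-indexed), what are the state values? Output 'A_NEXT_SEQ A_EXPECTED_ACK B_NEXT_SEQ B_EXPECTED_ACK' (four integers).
After event 0: A_seq=0 A_ack=7069 B_seq=7069 B_ack=0
After event 1: A_seq=0 A_ack=7069 B_seq=7069 B_ack=0
After event 2: A_seq=110 A_ack=7069 B_seq=7069 B_ack=0
After event 3: A_seq=307 A_ack=7069 B_seq=7069 B_ack=0

307 7069 7069 0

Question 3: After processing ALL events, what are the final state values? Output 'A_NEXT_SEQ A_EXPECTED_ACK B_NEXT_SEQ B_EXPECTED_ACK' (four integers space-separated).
Answer: 307 7194 7194 307

Derivation:
After event 0: A_seq=0 A_ack=7069 B_seq=7069 B_ack=0
After event 1: A_seq=0 A_ack=7069 B_seq=7069 B_ack=0
After event 2: A_seq=110 A_ack=7069 B_seq=7069 B_ack=0
After event 3: A_seq=307 A_ack=7069 B_seq=7069 B_ack=0
After event 4: A_seq=307 A_ack=7069 B_seq=7069 B_ack=307
After event 5: A_seq=307 A_ack=7069 B_seq=7069 B_ack=307
After event 6: A_seq=307 A_ack=7194 B_seq=7194 B_ack=307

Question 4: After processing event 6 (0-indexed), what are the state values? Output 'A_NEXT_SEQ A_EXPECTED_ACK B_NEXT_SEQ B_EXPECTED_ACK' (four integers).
After event 0: A_seq=0 A_ack=7069 B_seq=7069 B_ack=0
After event 1: A_seq=0 A_ack=7069 B_seq=7069 B_ack=0
After event 2: A_seq=110 A_ack=7069 B_seq=7069 B_ack=0
After event 3: A_seq=307 A_ack=7069 B_seq=7069 B_ack=0
After event 4: A_seq=307 A_ack=7069 B_seq=7069 B_ack=307
After event 5: A_seq=307 A_ack=7069 B_seq=7069 B_ack=307
After event 6: A_seq=307 A_ack=7194 B_seq=7194 B_ack=307

307 7194 7194 307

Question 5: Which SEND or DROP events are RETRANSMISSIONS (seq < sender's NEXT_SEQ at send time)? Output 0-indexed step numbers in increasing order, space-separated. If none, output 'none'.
Answer: 4

Derivation:
Step 0: SEND seq=7000 -> fresh
Step 2: DROP seq=0 -> fresh
Step 3: SEND seq=110 -> fresh
Step 4: SEND seq=0 -> retransmit
Step 6: SEND seq=7069 -> fresh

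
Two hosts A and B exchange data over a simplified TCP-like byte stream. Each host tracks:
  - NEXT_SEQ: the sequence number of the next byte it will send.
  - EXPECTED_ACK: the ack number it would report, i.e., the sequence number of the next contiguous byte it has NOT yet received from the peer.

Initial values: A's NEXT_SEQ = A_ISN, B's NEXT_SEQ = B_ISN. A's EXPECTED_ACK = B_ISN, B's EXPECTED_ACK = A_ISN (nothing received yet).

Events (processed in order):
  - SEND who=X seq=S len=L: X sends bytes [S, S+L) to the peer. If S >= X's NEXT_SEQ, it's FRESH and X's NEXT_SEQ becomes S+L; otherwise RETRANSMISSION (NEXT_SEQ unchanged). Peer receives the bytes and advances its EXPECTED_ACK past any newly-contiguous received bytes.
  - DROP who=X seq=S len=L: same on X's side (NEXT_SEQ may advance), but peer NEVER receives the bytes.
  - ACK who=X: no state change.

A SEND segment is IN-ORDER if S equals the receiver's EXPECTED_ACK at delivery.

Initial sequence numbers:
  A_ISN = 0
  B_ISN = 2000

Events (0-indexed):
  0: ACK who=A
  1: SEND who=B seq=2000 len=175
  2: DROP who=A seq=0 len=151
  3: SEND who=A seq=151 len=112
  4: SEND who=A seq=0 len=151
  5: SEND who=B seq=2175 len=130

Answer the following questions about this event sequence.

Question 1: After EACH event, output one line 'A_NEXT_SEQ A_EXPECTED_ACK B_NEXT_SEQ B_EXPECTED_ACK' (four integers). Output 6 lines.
0 2000 2000 0
0 2175 2175 0
151 2175 2175 0
263 2175 2175 0
263 2175 2175 263
263 2305 2305 263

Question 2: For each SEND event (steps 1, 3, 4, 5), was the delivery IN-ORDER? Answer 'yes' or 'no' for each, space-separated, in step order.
Answer: yes no yes yes

Derivation:
Step 1: SEND seq=2000 -> in-order
Step 3: SEND seq=151 -> out-of-order
Step 4: SEND seq=0 -> in-order
Step 5: SEND seq=2175 -> in-order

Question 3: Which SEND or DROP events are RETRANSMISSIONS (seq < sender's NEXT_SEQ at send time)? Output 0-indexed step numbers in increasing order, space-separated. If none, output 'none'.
Step 1: SEND seq=2000 -> fresh
Step 2: DROP seq=0 -> fresh
Step 3: SEND seq=151 -> fresh
Step 4: SEND seq=0 -> retransmit
Step 5: SEND seq=2175 -> fresh

Answer: 4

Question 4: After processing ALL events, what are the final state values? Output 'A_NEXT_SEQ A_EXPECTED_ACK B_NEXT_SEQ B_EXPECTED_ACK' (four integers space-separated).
Answer: 263 2305 2305 263

Derivation:
After event 0: A_seq=0 A_ack=2000 B_seq=2000 B_ack=0
After event 1: A_seq=0 A_ack=2175 B_seq=2175 B_ack=0
After event 2: A_seq=151 A_ack=2175 B_seq=2175 B_ack=0
After event 3: A_seq=263 A_ack=2175 B_seq=2175 B_ack=0
After event 4: A_seq=263 A_ack=2175 B_seq=2175 B_ack=263
After event 5: A_seq=263 A_ack=2305 B_seq=2305 B_ack=263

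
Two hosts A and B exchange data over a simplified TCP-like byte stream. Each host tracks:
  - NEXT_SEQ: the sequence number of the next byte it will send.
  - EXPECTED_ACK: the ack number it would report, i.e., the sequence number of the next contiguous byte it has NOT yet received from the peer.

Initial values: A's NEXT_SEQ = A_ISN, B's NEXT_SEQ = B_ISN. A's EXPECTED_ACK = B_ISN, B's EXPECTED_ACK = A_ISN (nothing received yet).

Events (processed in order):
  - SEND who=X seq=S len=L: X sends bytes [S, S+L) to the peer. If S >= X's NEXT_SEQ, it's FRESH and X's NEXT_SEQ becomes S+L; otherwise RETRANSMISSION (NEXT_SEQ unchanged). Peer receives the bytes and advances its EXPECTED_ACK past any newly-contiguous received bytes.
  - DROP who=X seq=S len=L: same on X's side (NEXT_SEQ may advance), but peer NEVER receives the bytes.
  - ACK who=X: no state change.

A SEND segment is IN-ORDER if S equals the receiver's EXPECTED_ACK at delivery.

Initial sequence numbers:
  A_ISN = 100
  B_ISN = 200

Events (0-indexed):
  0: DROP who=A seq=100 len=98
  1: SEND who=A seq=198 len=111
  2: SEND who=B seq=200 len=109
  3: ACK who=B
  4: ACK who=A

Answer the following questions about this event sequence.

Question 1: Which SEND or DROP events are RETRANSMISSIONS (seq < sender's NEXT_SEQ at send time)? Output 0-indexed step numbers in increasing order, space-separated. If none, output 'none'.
Answer: none

Derivation:
Step 0: DROP seq=100 -> fresh
Step 1: SEND seq=198 -> fresh
Step 2: SEND seq=200 -> fresh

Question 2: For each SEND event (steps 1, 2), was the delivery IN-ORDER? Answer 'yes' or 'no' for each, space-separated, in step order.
Answer: no yes

Derivation:
Step 1: SEND seq=198 -> out-of-order
Step 2: SEND seq=200 -> in-order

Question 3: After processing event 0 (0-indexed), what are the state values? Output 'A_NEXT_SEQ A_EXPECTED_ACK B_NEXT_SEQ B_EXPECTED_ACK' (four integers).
After event 0: A_seq=198 A_ack=200 B_seq=200 B_ack=100

198 200 200 100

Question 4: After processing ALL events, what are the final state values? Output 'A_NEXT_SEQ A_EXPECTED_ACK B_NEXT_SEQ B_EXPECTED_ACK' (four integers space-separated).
Answer: 309 309 309 100

Derivation:
After event 0: A_seq=198 A_ack=200 B_seq=200 B_ack=100
After event 1: A_seq=309 A_ack=200 B_seq=200 B_ack=100
After event 2: A_seq=309 A_ack=309 B_seq=309 B_ack=100
After event 3: A_seq=309 A_ack=309 B_seq=309 B_ack=100
After event 4: A_seq=309 A_ack=309 B_seq=309 B_ack=100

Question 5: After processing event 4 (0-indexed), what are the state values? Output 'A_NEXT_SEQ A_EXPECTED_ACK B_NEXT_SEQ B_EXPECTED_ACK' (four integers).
After event 0: A_seq=198 A_ack=200 B_seq=200 B_ack=100
After event 1: A_seq=309 A_ack=200 B_seq=200 B_ack=100
After event 2: A_seq=309 A_ack=309 B_seq=309 B_ack=100
After event 3: A_seq=309 A_ack=309 B_seq=309 B_ack=100
After event 4: A_seq=309 A_ack=309 B_seq=309 B_ack=100

309 309 309 100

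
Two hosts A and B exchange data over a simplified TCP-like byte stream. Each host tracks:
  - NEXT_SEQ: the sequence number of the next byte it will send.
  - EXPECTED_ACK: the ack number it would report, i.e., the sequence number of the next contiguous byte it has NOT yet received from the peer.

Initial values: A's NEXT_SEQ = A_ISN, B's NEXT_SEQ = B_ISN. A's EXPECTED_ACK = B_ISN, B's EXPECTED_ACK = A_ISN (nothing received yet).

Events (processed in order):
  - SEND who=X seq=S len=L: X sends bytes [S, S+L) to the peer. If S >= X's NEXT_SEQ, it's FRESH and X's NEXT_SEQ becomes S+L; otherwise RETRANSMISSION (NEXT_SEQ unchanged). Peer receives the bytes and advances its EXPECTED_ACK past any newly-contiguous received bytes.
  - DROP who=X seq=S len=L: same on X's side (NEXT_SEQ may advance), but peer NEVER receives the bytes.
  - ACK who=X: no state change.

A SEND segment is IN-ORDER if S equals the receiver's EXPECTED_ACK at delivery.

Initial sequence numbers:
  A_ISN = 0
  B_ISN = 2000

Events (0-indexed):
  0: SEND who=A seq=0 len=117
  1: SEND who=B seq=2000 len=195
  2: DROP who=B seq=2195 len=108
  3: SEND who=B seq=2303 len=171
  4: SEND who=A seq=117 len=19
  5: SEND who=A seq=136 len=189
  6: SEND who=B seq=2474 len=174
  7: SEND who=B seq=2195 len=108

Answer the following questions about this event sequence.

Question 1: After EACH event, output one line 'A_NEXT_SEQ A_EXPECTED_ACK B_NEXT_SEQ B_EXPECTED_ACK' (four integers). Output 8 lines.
117 2000 2000 117
117 2195 2195 117
117 2195 2303 117
117 2195 2474 117
136 2195 2474 136
325 2195 2474 325
325 2195 2648 325
325 2648 2648 325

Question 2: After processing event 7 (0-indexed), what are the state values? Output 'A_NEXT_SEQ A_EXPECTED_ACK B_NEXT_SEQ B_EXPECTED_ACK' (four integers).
After event 0: A_seq=117 A_ack=2000 B_seq=2000 B_ack=117
After event 1: A_seq=117 A_ack=2195 B_seq=2195 B_ack=117
After event 2: A_seq=117 A_ack=2195 B_seq=2303 B_ack=117
After event 3: A_seq=117 A_ack=2195 B_seq=2474 B_ack=117
After event 4: A_seq=136 A_ack=2195 B_seq=2474 B_ack=136
After event 5: A_seq=325 A_ack=2195 B_seq=2474 B_ack=325
After event 6: A_seq=325 A_ack=2195 B_seq=2648 B_ack=325
After event 7: A_seq=325 A_ack=2648 B_seq=2648 B_ack=325

325 2648 2648 325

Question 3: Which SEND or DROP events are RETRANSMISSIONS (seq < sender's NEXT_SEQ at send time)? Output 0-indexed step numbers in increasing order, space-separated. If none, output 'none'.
Answer: 7

Derivation:
Step 0: SEND seq=0 -> fresh
Step 1: SEND seq=2000 -> fresh
Step 2: DROP seq=2195 -> fresh
Step 3: SEND seq=2303 -> fresh
Step 4: SEND seq=117 -> fresh
Step 5: SEND seq=136 -> fresh
Step 6: SEND seq=2474 -> fresh
Step 7: SEND seq=2195 -> retransmit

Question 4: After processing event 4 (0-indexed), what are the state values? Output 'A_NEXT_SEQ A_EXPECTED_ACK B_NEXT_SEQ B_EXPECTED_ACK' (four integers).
After event 0: A_seq=117 A_ack=2000 B_seq=2000 B_ack=117
After event 1: A_seq=117 A_ack=2195 B_seq=2195 B_ack=117
After event 2: A_seq=117 A_ack=2195 B_seq=2303 B_ack=117
After event 3: A_seq=117 A_ack=2195 B_seq=2474 B_ack=117
After event 4: A_seq=136 A_ack=2195 B_seq=2474 B_ack=136

136 2195 2474 136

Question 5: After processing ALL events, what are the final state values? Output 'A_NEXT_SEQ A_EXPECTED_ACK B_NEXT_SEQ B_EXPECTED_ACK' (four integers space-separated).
After event 0: A_seq=117 A_ack=2000 B_seq=2000 B_ack=117
After event 1: A_seq=117 A_ack=2195 B_seq=2195 B_ack=117
After event 2: A_seq=117 A_ack=2195 B_seq=2303 B_ack=117
After event 3: A_seq=117 A_ack=2195 B_seq=2474 B_ack=117
After event 4: A_seq=136 A_ack=2195 B_seq=2474 B_ack=136
After event 5: A_seq=325 A_ack=2195 B_seq=2474 B_ack=325
After event 6: A_seq=325 A_ack=2195 B_seq=2648 B_ack=325
After event 7: A_seq=325 A_ack=2648 B_seq=2648 B_ack=325

Answer: 325 2648 2648 325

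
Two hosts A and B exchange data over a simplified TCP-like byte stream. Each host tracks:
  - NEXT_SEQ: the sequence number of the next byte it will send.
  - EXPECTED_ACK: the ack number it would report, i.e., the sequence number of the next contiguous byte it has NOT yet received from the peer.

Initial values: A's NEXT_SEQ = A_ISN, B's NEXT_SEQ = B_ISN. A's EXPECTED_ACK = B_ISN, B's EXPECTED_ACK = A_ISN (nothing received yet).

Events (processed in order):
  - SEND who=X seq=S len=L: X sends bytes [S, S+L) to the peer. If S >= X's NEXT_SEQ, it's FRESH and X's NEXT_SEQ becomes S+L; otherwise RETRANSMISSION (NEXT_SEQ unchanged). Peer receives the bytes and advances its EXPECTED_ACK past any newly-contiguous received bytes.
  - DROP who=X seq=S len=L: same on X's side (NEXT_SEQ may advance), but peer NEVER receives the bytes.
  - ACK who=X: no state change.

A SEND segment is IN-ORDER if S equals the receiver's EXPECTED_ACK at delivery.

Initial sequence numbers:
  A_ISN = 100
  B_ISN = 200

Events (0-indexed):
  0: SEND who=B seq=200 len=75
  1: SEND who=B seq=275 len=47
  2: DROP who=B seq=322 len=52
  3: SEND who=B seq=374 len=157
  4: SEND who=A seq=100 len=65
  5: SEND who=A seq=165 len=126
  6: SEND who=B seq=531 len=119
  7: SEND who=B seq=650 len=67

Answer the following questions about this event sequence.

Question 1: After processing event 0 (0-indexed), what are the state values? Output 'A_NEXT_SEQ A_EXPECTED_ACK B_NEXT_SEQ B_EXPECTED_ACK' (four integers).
After event 0: A_seq=100 A_ack=275 B_seq=275 B_ack=100

100 275 275 100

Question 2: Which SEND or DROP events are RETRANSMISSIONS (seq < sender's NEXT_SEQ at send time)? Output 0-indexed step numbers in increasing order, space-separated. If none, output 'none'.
Step 0: SEND seq=200 -> fresh
Step 1: SEND seq=275 -> fresh
Step 2: DROP seq=322 -> fresh
Step 3: SEND seq=374 -> fresh
Step 4: SEND seq=100 -> fresh
Step 5: SEND seq=165 -> fresh
Step 6: SEND seq=531 -> fresh
Step 7: SEND seq=650 -> fresh

Answer: none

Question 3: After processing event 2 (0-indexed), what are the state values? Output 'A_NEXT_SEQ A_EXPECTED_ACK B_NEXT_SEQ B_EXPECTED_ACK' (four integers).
After event 0: A_seq=100 A_ack=275 B_seq=275 B_ack=100
After event 1: A_seq=100 A_ack=322 B_seq=322 B_ack=100
After event 2: A_seq=100 A_ack=322 B_seq=374 B_ack=100

100 322 374 100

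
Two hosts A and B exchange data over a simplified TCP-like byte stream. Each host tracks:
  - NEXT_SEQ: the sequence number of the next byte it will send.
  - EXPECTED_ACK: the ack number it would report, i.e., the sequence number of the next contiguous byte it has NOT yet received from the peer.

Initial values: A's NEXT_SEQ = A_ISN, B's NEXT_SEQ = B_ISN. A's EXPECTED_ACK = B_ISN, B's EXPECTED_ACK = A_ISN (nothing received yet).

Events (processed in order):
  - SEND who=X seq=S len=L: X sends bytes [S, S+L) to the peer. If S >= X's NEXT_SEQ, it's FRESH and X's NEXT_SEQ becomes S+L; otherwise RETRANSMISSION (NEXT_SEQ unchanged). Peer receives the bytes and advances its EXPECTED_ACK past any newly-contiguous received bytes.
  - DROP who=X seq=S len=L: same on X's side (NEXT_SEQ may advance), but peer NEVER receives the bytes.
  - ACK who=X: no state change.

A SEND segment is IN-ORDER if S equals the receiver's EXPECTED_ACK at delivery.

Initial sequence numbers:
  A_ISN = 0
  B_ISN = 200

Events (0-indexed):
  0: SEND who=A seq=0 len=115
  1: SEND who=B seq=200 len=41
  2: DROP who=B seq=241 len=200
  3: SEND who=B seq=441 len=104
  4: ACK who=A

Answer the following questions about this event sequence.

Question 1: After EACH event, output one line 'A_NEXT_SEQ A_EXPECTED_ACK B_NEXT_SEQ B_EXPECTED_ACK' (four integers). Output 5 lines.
115 200 200 115
115 241 241 115
115 241 441 115
115 241 545 115
115 241 545 115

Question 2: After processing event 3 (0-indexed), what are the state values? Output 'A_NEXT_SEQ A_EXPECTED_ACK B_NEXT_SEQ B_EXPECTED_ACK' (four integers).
After event 0: A_seq=115 A_ack=200 B_seq=200 B_ack=115
After event 1: A_seq=115 A_ack=241 B_seq=241 B_ack=115
After event 2: A_seq=115 A_ack=241 B_seq=441 B_ack=115
After event 3: A_seq=115 A_ack=241 B_seq=545 B_ack=115

115 241 545 115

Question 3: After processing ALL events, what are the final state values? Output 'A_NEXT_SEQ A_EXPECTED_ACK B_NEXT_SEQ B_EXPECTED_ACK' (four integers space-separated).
After event 0: A_seq=115 A_ack=200 B_seq=200 B_ack=115
After event 1: A_seq=115 A_ack=241 B_seq=241 B_ack=115
After event 2: A_seq=115 A_ack=241 B_seq=441 B_ack=115
After event 3: A_seq=115 A_ack=241 B_seq=545 B_ack=115
After event 4: A_seq=115 A_ack=241 B_seq=545 B_ack=115

Answer: 115 241 545 115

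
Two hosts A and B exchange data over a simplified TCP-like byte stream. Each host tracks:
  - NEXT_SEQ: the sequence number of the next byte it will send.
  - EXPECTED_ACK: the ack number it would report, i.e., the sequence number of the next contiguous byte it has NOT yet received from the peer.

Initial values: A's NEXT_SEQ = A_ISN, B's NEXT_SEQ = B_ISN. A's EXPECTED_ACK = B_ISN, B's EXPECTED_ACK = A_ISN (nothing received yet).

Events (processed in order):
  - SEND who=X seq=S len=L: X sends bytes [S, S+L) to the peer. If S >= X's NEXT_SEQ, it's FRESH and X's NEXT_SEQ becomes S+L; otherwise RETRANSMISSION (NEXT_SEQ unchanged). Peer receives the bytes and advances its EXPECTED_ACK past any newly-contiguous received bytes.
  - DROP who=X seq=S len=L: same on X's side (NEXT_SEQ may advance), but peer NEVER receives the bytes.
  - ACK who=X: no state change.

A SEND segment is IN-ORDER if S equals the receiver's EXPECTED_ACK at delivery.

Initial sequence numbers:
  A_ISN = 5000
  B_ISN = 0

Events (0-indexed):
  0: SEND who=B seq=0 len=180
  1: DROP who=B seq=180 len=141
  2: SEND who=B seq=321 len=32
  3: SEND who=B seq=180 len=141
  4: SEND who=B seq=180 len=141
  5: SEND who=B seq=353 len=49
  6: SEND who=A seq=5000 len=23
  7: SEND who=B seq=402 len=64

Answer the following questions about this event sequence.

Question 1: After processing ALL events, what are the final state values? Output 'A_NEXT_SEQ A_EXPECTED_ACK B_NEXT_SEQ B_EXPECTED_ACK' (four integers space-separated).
After event 0: A_seq=5000 A_ack=180 B_seq=180 B_ack=5000
After event 1: A_seq=5000 A_ack=180 B_seq=321 B_ack=5000
After event 2: A_seq=5000 A_ack=180 B_seq=353 B_ack=5000
After event 3: A_seq=5000 A_ack=353 B_seq=353 B_ack=5000
After event 4: A_seq=5000 A_ack=353 B_seq=353 B_ack=5000
After event 5: A_seq=5000 A_ack=402 B_seq=402 B_ack=5000
After event 6: A_seq=5023 A_ack=402 B_seq=402 B_ack=5023
After event 7: A_seq=5023 A_ack=466 B_seq=466 B_ack=5023

Answer: 5023 466 466 5023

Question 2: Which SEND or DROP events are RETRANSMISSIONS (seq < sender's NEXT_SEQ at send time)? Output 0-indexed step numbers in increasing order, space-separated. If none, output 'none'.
Answer: 3 4

Derivation:
Step 0: SEND seq=0 -> fresh
Step 1: DROP seq=180 -> fresh
Step 2: SEND seq=321 -> fresh
Step 3: SEND seq=180 -> retransmit
Step 4: SEND seq=180 -> retransmit
Step 5: SEND seq=353 -> fresh
Step 6: SEND seq=5000 -> fresh
Step 7: SEND seq=402 -> fresh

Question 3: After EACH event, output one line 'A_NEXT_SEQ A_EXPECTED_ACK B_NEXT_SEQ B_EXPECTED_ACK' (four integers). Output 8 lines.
5000 180 180 5000
5000 180 321 5000
5000 180 353 5000
5000 353 353 5000
5000 353 353 5000
5000 402 402 5000
5023 402 402 5023
5023 466 466 5023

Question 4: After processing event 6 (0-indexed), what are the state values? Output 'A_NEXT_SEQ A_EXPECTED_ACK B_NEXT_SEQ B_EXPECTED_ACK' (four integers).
After event 0: A_seq=5000 A_ack=180 B_seq=180 B_ack=5000
After event 1: A_seq=5000 A_ack=180 B_seq=321 B_ack=5000
After event 2: A_seq=5000 A_ack=180 B_seq=353 B_ack=5000
After event 3: A_seq=5000 A_ack=353 B_seq=353 B_ack=5000
After event 4: A_seq=5000 A_ack=353 B_seq=353 B_ack=5000
After event 5: A_seq=5000 A_ack=402 B_seq=402 B_ack=5000
After event 6: A_seq=5023 A_ack=402 B_seq=402 B_ack=5023

5023 402 402 5023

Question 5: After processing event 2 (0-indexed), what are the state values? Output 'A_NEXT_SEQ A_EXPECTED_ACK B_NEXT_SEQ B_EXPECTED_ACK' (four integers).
After event 0: A_seq=5000 A_ack=180 B_seq=180 B_ack=5000
After event 1: A_seq=5000 A_ack=180 B_seq=321 B_ack=5000
After event 2: A_seq=5000 A_ack=180 B_seq=353 B_ack=5000

5000 180 353 5000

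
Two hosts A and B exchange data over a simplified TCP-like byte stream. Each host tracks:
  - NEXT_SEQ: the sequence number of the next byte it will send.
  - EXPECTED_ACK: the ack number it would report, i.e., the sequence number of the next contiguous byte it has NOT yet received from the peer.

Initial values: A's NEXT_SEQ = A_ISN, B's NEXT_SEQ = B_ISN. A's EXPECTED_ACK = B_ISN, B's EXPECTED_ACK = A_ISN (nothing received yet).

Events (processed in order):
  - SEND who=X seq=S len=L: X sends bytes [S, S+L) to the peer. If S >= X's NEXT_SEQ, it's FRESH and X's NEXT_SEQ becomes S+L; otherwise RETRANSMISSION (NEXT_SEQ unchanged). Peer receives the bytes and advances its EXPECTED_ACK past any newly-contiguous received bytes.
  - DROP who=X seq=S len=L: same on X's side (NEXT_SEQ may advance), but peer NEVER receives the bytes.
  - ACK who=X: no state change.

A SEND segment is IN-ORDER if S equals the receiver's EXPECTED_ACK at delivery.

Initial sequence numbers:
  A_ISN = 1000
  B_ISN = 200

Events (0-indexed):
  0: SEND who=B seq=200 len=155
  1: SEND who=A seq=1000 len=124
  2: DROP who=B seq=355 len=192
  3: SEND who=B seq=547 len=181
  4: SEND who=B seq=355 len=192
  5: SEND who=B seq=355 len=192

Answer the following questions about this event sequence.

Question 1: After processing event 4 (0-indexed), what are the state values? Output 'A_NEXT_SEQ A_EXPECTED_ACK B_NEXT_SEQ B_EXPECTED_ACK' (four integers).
After event 0: A_seq=1000 A_ack=355 B_seq=355 B_ack=1000
After event 1: A_seq=1124 A_ack=355 B_seq=355 B_ack=1124
After event 2: A_seq=1124 A_ack=355 B_seq=547 B_ack=1124
After event 3: A_seq=1124 A_ack=355 B_seq=728 B_ack=1124
After event 4: A_seq=1124 A_ack=728 B_seq=728 B_ack=1124

1124 728 728 1124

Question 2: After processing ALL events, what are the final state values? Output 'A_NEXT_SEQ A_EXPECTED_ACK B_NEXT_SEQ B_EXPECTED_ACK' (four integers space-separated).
Answer: 1124 728 728 1124

Derivation:
After event 0: A_seq=1000 A_ack=355 B_seq=355 B_ack=1000
After event 1: A_seq=1124 A_ack=355 B_seq=355 B_ack=1124
After event 2: A_seq=1124 A_ack=355 B_seq=547 B_ack=1124
After event 3: A_seq=1124 A_ack=355 B_seq=728 B_ack=1124
After event 4: A_seq=1124 A_ack=728 B_seq=728 B_ack=1124
After event 5: A_seq=1124 A_ack=728 B_seq=728 B_ack=1124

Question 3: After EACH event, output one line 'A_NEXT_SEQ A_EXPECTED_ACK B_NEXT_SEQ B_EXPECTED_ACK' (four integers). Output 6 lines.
1000 355 355 1000
1124 355 355 1124
1124 355 547 1124
1124 355 728 1124
1124 728 728 1124
1124 728 728 1124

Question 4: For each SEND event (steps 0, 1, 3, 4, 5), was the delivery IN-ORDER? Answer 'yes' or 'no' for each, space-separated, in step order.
Step 0: SEND seq=200 -> in-order
Step 1: SEND seq=1000 -> in-order
Step 3: SEND seq=547 -> out-of-order
Step 4: SEND seq=355 -> in-order
Step 5: SEND seq=355 -> out-of-order

Answer: yes yes no yes no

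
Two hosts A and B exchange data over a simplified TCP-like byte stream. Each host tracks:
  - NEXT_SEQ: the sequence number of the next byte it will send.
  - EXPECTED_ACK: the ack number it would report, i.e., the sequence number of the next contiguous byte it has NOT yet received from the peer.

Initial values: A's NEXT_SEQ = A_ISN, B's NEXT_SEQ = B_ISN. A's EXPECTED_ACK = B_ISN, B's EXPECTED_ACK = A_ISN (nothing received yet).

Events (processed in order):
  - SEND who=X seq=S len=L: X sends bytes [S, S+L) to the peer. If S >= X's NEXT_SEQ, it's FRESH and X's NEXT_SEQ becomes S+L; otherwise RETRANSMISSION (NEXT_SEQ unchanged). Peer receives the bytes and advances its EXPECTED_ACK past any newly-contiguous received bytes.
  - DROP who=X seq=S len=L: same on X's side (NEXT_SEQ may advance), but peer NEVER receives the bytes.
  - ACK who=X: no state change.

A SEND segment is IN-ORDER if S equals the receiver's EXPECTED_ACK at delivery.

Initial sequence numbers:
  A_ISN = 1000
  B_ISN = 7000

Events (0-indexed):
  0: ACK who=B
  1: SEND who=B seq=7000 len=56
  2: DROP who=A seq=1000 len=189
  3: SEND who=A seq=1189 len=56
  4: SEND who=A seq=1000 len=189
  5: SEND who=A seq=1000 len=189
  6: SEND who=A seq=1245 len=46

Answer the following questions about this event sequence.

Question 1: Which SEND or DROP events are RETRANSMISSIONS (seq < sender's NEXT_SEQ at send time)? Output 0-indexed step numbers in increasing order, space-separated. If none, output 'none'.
Step 1: SEND seq=7000 -> fresh
Step 2: DROP seq=1000 -> fresh
Step 3: SEND seq=1189 -> fresh
Step 4: SEND seq=1000 -> retransmit
Step 5: SEND seq=1000 -> retransmit
Step 6: SEND seq=1245 -> fresh

Answer: 4 5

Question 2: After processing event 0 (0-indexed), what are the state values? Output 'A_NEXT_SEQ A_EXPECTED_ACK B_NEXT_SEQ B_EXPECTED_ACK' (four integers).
After event 0: A_seq=1000 A_ack=7000 B_seq=7000 B_ack=1000

1000 7000 7000 1000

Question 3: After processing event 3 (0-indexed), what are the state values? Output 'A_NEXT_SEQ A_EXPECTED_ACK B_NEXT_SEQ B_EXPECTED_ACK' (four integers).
After event 0: A_seq=1000 A_ack=7000 B_seq=7000 B_ack=1000
After event 1: A_seq=1000 A_ack=7056 B_seq=7056 B_ack=1000
After event 2: A_seq=1189 A_ack=7056 B_seq=7056 B_ack=1000
After event 3: A_seq=1245 A_ack=7056 B_seq=7056 B_ack=1000

1245 7056 7056 1000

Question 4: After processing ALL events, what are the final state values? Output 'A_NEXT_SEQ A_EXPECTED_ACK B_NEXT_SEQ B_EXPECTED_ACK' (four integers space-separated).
After event 0: A_seq=1000 A_ack=7000 B_seq=7000 B_ack=1000
After event 1: A_seq=1000 A_ack=7056 B_seq=7056 B_ack=1000
After event 2: A_seq=1189 A_ack=7056 B_seq=7056 B_ack=1000
After event 3: A_seq=1245 A_ack=7056 B_seq=7056 B_ack=1000
After event 4: A_seq=1245 A_ack=7056 B_seq=7056 B_ack=1245
After event 5: A_seq=1245 A_ack=7056 B_seq=7056 B_ack=1245
After event 6: A_seq=1291 A_ack=7056 B_seq=7056 B_ack=1291

Answer: 1291 7056 7056 1291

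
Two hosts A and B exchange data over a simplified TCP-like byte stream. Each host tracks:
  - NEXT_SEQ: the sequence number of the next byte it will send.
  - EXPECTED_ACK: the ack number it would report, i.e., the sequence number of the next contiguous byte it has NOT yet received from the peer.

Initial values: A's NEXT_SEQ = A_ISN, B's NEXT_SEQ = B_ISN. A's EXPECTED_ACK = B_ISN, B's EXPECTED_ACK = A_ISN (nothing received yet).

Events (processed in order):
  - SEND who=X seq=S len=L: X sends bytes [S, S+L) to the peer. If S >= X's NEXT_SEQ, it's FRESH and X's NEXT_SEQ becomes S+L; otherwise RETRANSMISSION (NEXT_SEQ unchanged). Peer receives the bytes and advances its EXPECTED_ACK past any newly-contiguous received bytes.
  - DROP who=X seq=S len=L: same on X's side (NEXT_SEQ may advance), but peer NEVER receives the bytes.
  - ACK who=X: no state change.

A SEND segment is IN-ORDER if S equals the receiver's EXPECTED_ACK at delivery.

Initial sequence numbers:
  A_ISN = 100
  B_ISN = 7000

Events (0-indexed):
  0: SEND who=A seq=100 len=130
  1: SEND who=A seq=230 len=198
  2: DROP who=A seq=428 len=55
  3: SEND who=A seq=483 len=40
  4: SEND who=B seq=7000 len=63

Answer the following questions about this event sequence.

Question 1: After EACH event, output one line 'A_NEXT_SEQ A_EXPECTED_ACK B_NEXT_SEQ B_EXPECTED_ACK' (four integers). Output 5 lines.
230 7000 7000 230
428 7000 7000 428
483 7000 7000 428
523 7000 7000 428
523 7063 7063 428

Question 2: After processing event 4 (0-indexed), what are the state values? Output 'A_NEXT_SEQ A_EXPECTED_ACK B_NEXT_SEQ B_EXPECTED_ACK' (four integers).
After event 0: A_seq=230 A_ack=7000 B_seq=7000 B_ack=230
After event 1: A_seq=428 A_ack=7000 B_seq=7000 B_ack=428
After event 2: A_seq=483 A_ack=7000 B_seq=7000 B_ack=428
After event 3: A_seq=523 A_ack=7000 B_seq=7000 B_ack=428
After event 4: A_seq=523 A_ack=7063 B_seq=7063 B_ack=428

523 7063 7063 428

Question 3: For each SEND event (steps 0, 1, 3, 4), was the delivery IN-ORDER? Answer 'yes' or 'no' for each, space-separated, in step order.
Step 0: SEND seq=100 -> in-order
Step 1: SEND seq=230 -> in-order
Step 3: SEND seq=483 -> out-of-order
Step 4: SEND seq=7000 -> in-order

Answer: yes yes no yes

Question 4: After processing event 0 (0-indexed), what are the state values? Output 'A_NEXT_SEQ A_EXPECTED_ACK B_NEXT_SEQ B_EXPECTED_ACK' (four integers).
After event 0: A_seq=230 A_ack=7000 B_seq=7000 B_ack=230

230 7000 7000 230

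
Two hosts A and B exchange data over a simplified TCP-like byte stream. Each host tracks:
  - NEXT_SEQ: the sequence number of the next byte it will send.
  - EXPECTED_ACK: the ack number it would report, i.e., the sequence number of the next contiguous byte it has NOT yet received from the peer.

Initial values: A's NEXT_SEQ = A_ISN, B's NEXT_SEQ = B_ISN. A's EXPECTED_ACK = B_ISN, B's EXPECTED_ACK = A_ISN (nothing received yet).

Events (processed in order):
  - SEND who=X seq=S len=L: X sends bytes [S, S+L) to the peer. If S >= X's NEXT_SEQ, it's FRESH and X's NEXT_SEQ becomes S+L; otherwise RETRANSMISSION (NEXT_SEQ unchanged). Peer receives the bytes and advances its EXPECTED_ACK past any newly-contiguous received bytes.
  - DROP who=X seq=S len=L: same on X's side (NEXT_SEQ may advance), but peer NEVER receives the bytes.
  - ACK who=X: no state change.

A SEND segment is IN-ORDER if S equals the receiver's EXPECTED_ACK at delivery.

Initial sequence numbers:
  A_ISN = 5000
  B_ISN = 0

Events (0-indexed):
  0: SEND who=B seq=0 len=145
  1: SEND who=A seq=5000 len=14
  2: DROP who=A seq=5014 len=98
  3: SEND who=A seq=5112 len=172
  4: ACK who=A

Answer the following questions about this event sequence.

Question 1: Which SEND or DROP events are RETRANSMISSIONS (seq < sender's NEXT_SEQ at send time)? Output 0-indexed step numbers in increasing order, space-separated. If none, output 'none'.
Answer: none

Derivation:
Step 0: SEND seq=0 -> fresh
Step 1: SEND seq=5000 -> fresh
Step 2: DROP seq=5014 -> fresh
Step 3: SEND seq=5112 -> fresh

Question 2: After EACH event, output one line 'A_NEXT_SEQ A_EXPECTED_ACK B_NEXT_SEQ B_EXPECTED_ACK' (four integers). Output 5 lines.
5000 145 145 5000
5014 145 145 5014
5112 145 145 5014
5284 145 145 5014
5284 145 145 5014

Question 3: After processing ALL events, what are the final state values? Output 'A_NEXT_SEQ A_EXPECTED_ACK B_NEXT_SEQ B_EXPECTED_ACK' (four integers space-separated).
Answer: 5284 145 145 5014

Derivation:
After event 0: A_seq=5000 A_ack=145 B_seq=145 B_ack=5000
After event 1: A_seq=5014 A_ack=145 B_seq=145 B_ack=5014
After event 2: A_seq=5112 A_ack=145 B_seq=145 B_ack=5014
After event 3: A_seq=5284 A_ack=145 B_seq=145 B_ack=5014
After event 4: A_seq=5284 A_ack=145 B_seq=145 B_ack=5014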